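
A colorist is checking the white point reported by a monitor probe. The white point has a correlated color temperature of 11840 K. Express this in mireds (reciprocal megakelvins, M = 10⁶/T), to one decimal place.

84.5 mireds

M = 10⁶ / 11840 = 84.459 → 84.5 mireds.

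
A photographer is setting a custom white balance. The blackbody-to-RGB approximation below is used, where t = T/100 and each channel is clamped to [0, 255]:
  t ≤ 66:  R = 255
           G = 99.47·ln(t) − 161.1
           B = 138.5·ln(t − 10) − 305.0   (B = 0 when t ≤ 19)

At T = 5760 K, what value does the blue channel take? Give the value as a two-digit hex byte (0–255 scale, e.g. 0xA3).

t = 5760/100 = 57.6; the t ≤ 66 branch applies.
B = 138.5·ln(57.6 − 10) − 305.0 = 138.5·ln 47.6 − 305.0 = 138.5·3.8628 − 305.0 = 230.002.
Rounded: 230; in hex, 0xE6.

0xE6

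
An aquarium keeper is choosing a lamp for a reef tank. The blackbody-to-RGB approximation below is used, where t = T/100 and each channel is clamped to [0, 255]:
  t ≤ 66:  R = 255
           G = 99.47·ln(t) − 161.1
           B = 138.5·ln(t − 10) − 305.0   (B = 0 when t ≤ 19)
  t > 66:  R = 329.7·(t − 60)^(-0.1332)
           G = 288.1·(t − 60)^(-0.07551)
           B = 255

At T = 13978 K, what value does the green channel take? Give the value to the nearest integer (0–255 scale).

t = 13978/100 = 139.78; the t > 66 branch applies.
G = 288.1·(139.78 − 60)^(-0.07551) = 288.1·79.78^(-0.07551) = 288.1·0.71844 = 206.981.
Rounded: 207.

207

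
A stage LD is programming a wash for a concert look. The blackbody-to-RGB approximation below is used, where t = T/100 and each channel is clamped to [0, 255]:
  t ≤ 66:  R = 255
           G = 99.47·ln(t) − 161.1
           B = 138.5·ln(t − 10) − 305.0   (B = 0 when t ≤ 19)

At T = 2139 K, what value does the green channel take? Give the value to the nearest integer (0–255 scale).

t = 2139/100 = 21.39; the t ≤ 66 branch applies.
G = 99.47·ln 21.39 − 161.1 = 99.47·3.0629 − 161.1 = 143.569.
Rounded: 144.

144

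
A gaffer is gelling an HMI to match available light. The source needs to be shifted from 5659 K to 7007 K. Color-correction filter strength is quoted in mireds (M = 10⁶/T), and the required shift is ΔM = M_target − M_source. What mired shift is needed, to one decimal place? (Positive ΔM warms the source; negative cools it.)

-34.0 mireds

M_source = 10⁶/5659 = 176.710; M_target = 10⁶/7007 = 142.714.
ΔM = 142.714 − 176.710 = -33.995 → -34.0 mireds, a cooling shift.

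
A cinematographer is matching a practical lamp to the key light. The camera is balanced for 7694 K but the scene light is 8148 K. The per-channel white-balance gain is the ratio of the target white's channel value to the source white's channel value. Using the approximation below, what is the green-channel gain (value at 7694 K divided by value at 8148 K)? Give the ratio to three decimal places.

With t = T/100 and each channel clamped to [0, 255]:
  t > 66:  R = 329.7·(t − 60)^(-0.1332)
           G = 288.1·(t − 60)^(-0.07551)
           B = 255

At 8148 K (t = 81.48):
  G = 288.1·(81.48 − 60)^(-0.07551) = 288.1·21.48^(-0.07551) = 288.1·0.79326 = 228.540.
At 7694 K (t = 76.94):
  G = 288.1·(76.94 − 60)^(-0.07551) = 288.1·16.94^(-0.07551) = 288.1·0.80762 = 232.674.
Gain = 232.674 / 228.540 = 1.0181 → 1.018.

1.018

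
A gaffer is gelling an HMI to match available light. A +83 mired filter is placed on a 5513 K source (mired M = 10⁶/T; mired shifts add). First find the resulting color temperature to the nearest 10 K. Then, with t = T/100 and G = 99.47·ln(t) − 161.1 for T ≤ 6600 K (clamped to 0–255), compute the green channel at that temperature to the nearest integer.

200

M_in = 10⁶/5513 = 181.39; M_out = 181.39 + (+83) = 264.39.
T_out = 10⁶/264.39 = 3782.3 K → 3780 K; t = 37.8.
G = 99.47·ln 37.8 − 161.1 = 99.47·3.6323 − 161.1 = 200.206.
Rounded: 200.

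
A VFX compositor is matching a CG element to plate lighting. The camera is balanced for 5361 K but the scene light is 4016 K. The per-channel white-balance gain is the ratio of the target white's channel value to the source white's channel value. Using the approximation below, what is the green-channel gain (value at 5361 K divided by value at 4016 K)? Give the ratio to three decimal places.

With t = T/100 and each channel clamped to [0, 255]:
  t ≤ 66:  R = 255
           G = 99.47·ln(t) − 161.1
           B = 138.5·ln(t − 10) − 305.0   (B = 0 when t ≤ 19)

1.139

At 4016 K (t = 40.16):
  G = 99.47·ln 40.16 − 161.1 = 99.47·3.6929 − 161.1 = 206.230.
At 5361 K (t = 53.61):
  G = 99.47·ln 53.61 − 161.1 = 99.47·3.9817 − 161.1 = 234.963.
Gain = 234.963 / 206.230 = 1.1393 → 1.139.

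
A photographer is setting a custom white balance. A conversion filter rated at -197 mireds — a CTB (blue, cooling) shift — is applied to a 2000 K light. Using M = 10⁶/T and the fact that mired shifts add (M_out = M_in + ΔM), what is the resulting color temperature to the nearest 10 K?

3300 K

M_in = 10⁶/2000 = 500.00 mireds.
M_out = 500.00 + (-197) = 303.00 mireds.
T_out = 10⁶/303.00 = 3300.3 K → 3300 K.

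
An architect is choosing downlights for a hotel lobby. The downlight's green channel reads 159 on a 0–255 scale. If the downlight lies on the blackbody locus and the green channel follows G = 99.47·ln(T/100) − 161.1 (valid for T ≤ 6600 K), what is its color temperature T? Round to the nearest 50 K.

ln t = (159 + 161.1) / 99.47 = 3.2181.
t = e^3.2181 = 24.980.
T = 100·t = 2498 K → 2500 K to the nearest 50 K.

2500 K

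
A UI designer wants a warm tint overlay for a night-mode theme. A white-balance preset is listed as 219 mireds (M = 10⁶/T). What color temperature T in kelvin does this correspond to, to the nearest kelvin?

T = 10⁶ / 219 = 4566.21 K → 4566 K.

4566 K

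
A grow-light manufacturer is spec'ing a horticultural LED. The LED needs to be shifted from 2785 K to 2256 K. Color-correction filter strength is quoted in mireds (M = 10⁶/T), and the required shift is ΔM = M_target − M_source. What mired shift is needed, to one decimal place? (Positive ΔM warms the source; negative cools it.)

+84.2 mireds

M_source = 10⁶/2785 = 359.066; M_target = 10⁶/2256 = 443.262.
ΔM = 443.262 − 359.066 = 84.196 → +84.2 mireds, a warming shift.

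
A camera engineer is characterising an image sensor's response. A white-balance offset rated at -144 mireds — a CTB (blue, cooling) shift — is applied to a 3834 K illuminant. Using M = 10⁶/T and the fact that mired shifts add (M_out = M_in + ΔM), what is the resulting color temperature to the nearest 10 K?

M_in = 10⁶/3834 = 260.82 mireds.
M_out = 260.82 + (-144) = 116.82 mireds.
T_out = 10⁶/116.82 = 8559.9 K → 8560 K.

8560 K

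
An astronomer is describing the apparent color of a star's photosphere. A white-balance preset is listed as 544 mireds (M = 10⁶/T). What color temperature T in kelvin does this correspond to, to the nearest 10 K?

1840 K

T = 10⁶ / 544 = 1838.24 K → 1840 K.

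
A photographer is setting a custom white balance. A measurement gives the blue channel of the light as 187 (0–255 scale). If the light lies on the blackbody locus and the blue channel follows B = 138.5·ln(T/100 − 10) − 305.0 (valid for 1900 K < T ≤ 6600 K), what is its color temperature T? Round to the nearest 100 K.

4500 K

ln(t − 10) = (187 + 305.0) / 138.5 = 3.5523.
t − 10 = e^3.5523 = 34.895, so t = 44.895.
T = 100·t = 4490 K → 4500 K to the nearest 100 K.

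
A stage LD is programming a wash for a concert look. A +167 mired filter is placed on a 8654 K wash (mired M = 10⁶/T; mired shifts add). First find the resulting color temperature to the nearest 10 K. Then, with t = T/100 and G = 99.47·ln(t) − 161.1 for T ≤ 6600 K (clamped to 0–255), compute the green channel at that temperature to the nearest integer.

194

M_in = 10⁶/8654 = 115.55; M_out = 115.55 + (+167) = 282.55.
T_out = 10⁶/282.55 = 3539.2 K → 3540 K; t = 35.4.
G = 99.47·ln 35.4 − 161.1 = 99.47·3.5667 − 161.1 = 193.681.
Rounded: 194.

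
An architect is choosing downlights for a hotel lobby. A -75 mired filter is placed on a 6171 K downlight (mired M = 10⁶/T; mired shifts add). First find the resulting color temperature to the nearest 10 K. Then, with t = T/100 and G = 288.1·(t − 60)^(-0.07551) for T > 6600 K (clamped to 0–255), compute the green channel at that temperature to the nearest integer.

213

M_in = 10⁶/6171 = 162.05; M_out = 162.05 + (-75) = 87.05.
T_out = 10⁶/87.05 = 11487.9 K → 11490 K; t = 114.9.
G = 288.1·(114.9 − 60)^(-0.07551) = 288.1·54.9^(-0.07551) = 288.1·0.73900 = 212.906.
Rounded: 213.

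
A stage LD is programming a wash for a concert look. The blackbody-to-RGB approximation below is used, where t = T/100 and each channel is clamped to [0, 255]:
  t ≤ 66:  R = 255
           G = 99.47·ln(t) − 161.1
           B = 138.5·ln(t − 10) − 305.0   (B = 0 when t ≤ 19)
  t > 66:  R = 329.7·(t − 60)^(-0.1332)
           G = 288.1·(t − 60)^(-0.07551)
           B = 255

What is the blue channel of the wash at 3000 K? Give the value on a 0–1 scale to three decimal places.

t = 3000/100 = 30; the t ≤ 66 branch applies.
B = 138.5·ln(30 − 10) − 305.0 = 138.5·ln 20 − 305.0 = 138.5·2.9957 − 305.0 = 109.909.
On a 0–1 scale: 109.909/255 = 0.4310 → 0.431.

0.431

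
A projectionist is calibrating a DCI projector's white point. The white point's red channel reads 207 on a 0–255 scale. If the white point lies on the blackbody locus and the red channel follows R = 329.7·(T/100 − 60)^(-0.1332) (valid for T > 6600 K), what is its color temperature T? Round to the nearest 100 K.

(t − 60)^(-0.1332) = 207/329.7 = 0.62784.
t − 60 = 0.62784^(1/-0.1332) = 0.62784^(-7.508) = 32.933, so t = 92.933.
T = 100·t = 9293 K → 9300 K to the nearest 100 K.

9300 K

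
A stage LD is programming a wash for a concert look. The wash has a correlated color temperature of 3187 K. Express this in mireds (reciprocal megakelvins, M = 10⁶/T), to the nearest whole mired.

M = 10⁶ / 3187 = 313.775 → 314 mireds.

314 mireds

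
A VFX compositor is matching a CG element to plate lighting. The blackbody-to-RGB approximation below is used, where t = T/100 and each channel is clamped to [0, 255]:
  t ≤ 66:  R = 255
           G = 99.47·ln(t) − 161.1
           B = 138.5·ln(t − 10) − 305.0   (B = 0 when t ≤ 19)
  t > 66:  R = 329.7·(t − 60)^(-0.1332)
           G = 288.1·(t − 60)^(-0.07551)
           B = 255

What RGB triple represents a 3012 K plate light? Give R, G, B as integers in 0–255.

t = 3012/100 = 30.12; the t ≤ 66 branch applies.
R = 255 by definition for t ≤ 66.
G = 99.47·ln 30.12 − 161.1 = 99.47·3.4052 − 161.1 = 177.614.
B = 138.5·ln(30.12 − 10) − 305.0 = 138.5·ln 20.12 − 305.0 = 138.5·3.0017 − 305.0 = 110.737.
Rounded: (255, 178, 111).

R=255, G=178, B=111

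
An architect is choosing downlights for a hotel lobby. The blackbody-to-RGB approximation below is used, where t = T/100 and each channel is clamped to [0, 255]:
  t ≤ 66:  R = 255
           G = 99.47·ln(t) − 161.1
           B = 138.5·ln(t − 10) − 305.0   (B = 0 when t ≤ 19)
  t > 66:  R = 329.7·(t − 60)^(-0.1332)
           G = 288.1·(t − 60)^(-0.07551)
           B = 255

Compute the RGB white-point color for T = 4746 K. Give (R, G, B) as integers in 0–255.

t = 4746/100 = 47.46; the t ≤ 66 branch applies.
R = 255 by definition for t ≤ 66.
G = 99.47·ln 47.46 − 161.1 = 99.47·3.8599 − 161.1 = 222.843.
B = 138.5·ln(47.46 − 10) − 305.0 = 138.5·ln 37.46 − 305.0 = 138.5·3.6233 − 305.0 = 196.823.
Rounded: (255, 223, 197).

(255, 223, 197)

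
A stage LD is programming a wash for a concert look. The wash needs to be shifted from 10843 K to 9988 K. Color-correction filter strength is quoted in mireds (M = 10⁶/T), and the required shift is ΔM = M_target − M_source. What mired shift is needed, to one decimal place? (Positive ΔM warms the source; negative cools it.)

M_source = 10⁶/10843 = 92.225; M_target = 10⁶/9988 = 100.120.
ΔM = 100.120 − 92.225 = 7.895 → +7.9 mireds, a warming shift.

+7.9 mireds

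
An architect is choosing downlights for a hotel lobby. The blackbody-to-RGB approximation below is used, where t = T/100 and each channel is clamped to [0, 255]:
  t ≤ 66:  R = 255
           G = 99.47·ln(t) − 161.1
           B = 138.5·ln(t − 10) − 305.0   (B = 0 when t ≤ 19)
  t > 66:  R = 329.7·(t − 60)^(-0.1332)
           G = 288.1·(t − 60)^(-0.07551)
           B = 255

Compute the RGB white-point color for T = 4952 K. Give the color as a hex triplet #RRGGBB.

t = 4952/100 = 49.52; the t ≤ 66 branch applies.
R = 255 by definition for t ≤ 66.
G = 99.47·ln 49.52 − 161.1 = 99.47·3.9024 − 161.1 = 227.069.
B = 138.5·ln(49.52 − 10) − 305.0 = 138.5·ln 39.52 − 305.0 = 138.5·3.6768 − 305.0 = 204.238.
Rounded: (255, 227, 204).
In hex: #FFE3CC.

#FFE3CC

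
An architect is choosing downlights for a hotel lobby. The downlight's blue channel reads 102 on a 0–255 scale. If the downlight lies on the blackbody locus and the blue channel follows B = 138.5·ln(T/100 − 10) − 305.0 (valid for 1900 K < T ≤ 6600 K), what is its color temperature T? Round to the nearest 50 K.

2900 K

ln(t − 10) = (102 + 305.0) / 138.5 = 2.9386.
t − 10 = e^2.9386 = 18.890, so t = 28.890.
T = 100·t = 2889 K → 2900 K to the nearest 50 K.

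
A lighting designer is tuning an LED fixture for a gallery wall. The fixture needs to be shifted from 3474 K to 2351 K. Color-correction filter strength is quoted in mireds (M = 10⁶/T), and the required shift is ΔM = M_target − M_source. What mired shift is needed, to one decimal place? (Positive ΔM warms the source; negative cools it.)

M_source = 10⁶/3474 = 287.853; M_target = 10⁶/2351 = 425.351.
ΔM = 425.351 − 287.853 = 137.498 → +137.5 mireds, a warming shift.

+137.5 mireds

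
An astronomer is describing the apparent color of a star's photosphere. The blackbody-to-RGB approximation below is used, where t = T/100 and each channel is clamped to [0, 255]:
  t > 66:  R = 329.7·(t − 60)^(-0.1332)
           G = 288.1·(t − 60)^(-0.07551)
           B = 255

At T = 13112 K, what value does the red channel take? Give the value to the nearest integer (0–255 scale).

187

t = 13112/100 = 131.12; the t > 66 branch applies.
R = 329.7·(131.12 − 60)^(-0.1332) = 329.7·71.12^(-0.1332) = 329.7·0.56665 = 186.824.
Rounded: 187.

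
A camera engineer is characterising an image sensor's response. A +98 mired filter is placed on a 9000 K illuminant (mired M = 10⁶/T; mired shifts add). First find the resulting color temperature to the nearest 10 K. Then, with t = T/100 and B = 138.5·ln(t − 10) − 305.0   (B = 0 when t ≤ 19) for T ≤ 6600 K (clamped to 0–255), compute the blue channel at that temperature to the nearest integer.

198

M_in = 10⁶/9000 = 111.11; M_out = 111.11 + (+98) = 209.11.
T_out = 10⁶/209.11 = 4782.1 K → 4780 K; t = 47.8.
B = 138.5·ln(47.8 − 10) − 305.0 = 138.5·ln 37.8 − 305.0 = 138.5·3.6323 − 305.0 = 198.075.
Rounded: 198.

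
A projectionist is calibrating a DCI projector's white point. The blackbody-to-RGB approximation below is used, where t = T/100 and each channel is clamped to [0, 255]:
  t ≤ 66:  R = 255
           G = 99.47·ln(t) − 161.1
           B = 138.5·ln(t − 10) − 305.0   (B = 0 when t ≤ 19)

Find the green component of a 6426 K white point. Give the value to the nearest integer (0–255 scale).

t = 6426/100 = 64.26; the t ≤ 66 branch applies.
G = 99.47·ln 64.26 − 161.1 = 99.47·4.1629 − 161.1 = 252.987.
Rounded: 253.

253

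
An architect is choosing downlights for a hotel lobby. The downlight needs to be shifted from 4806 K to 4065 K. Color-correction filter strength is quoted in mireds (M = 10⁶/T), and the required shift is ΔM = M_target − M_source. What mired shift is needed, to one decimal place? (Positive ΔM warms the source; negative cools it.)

M_source = 10⁶/4806 = 208.073; M_target = 10⁶/4065 = 246.002.
ΔM = 246.002 − 208.073 = 37.929 → +37.9 mireds, a warming shift.

+37.9 mireds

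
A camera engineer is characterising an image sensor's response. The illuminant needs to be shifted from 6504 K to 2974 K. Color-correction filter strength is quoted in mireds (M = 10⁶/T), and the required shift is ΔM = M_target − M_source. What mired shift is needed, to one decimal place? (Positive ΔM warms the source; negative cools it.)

+182.5 mireds

M_source = 10⁶/6504 = 153.752; M_target = 10⁶/2974 = 336.247.
ΔM = 336.247 − 153.752 = 182.496 → +182.5 mireds, a warming shift.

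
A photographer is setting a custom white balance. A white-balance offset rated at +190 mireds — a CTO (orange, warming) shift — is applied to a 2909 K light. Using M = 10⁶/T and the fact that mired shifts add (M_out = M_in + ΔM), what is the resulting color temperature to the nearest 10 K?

M_in = 10⁶/2909 = 343.76 mireds.
M_out = 343.76 + (+190) = 533.76 mireds.
T_out = 10⁶/533.76 = 1873.5 K → 1870 K.

1870 K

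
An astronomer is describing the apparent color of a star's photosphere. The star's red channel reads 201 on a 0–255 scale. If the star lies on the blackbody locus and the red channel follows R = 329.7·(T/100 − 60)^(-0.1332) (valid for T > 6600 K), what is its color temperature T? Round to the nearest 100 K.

(t − 60)^(-0.1332) = 201/329.7 = 0.60965.
t − 60 = 0.60965^(1/-0.1332) = 0.60965^(-7.508) = 41.071, so t = 101.071.
T = 100·t = 10107 K → 10100 K to the nearest 100 K.

10100 K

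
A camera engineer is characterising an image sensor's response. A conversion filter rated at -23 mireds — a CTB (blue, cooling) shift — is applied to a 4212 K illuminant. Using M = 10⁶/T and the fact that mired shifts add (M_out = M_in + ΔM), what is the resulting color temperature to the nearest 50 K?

M_in = 10⁶/4212 = 237.42 mireds.
M_out = 237.42 + (-23) = 214.42 mireds.
T_out = 10⁶/214.42 = 4663.8 K → 4650 K.

4650 K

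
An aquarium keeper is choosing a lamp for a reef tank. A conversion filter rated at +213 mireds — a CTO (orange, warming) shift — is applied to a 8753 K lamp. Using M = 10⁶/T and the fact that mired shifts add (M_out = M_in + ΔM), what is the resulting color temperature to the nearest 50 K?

M_in = 10⁶/8753 = 114.25 mireds.
M_out = 114.25 + (+213) = 327.25 mireds.
T_out = 10⁶/327.25 = 3055.8 K → 3050 K.

3050 K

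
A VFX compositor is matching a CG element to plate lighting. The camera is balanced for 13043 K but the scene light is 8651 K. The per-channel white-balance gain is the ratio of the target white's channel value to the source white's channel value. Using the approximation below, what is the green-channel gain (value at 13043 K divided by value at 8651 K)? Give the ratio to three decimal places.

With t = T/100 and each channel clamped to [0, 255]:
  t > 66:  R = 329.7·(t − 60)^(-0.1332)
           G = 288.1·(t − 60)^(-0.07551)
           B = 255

At 8651 K (t = 86.51):
  G = 288.1·(86.51 − 60)^(-0.07551) = 288.1·26.51^(-0.07551) = 288.1·0.78076 = 224.937.
At 13043 K (t = 130.43):
  G = 288.1·(130.43 − 60)^(-0.07551) = 288.1·70.43^(-0.07551) = 288.1·0.72523 = 208.939.
Gain = 208.939 / 224.937 = 0.9289 → 0.929.

0.929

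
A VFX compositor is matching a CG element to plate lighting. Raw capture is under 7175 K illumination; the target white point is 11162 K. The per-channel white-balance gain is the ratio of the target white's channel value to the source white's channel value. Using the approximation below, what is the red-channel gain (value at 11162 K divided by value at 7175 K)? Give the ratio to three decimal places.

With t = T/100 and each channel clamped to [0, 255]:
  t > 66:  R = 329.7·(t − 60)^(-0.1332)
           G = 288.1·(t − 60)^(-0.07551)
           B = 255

0.821

At 7175 K (t = 71.75):
  R = 329.7·(71.75 − 60)^(-0.1332) = 329.7·11.75^(-0.1332) = 329.7·0.72023 = 237.460.
At 11162 K (t = 111.62):
  R = 329.7·(111.62 − 60)^(-0.1332) = 329.7·51.62^(-0.1332) = 329.7·0.59136 = 194.972.
Gain = 194.972 / 237.460 = 0.8211 → 0.821.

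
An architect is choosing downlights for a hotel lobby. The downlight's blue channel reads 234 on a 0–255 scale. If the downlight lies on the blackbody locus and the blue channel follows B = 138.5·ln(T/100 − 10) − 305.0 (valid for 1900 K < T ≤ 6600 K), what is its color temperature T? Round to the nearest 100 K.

ln(t − 10) = (234 + 305.0) / 138.5 = 3.8917.
t − 10 = e^3.8917 = 48.994, so t = 58.994.
T = 100·t = 5899 K → 5900 K to the nearest 100 K.

5900 K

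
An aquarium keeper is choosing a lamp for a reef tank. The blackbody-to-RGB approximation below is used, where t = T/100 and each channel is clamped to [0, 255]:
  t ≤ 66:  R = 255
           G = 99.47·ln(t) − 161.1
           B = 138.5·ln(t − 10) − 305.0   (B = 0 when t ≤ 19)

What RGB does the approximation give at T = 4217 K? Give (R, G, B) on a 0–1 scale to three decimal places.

t = 4217/100 = 42.17; the t ≤ 66 branch applies.
R = 255 by definition for t ≤ 66.
G = 99.47·ln 42.17 − 161.1 = 99.47·3.7417 − 161.1 = 211.088.
B = 138.5·ln(42.17 − 10) − 305.0 = 138.5·ln 32.17 − 305.0 = 138.5·3.4710 − 305.0 = 175.738.
Dividing each by 255: (1.0000, 0.8278, 0.6892) → (1.000, 0.828, 0.689).

(1.000, 0.828, 0.689)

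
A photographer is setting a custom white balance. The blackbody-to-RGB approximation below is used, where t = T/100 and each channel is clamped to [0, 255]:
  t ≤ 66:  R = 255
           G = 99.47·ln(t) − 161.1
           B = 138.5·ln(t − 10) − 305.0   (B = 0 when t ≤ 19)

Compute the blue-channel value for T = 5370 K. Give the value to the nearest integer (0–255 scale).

218

t = 5370/100 = 53.7; the t ≤ 66 branch applies.
B = 138.5·ln(53.7 − 10) − 305.0 = 138.5·ln 43.7 − 305.0 = 138.5·3.7773 − 305.0 = 218.163.
Rounded: 218.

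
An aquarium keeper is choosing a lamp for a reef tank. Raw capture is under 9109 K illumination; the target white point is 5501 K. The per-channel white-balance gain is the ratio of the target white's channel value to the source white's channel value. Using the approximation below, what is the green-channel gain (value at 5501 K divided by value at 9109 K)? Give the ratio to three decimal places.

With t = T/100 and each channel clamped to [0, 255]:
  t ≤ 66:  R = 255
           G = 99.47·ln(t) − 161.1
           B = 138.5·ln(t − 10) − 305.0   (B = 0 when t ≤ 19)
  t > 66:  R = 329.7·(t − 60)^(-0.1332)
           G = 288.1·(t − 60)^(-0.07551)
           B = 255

At 9109 K (t = 91.09):
  G = 288.1·(91.09 − 60)^(-0.07551) = 288.1·31.09^(-0.07551) = 288.1·0.77142 = 222.247.
At 5501 K (t = 55.01):
  G = 99.47·ln 55.01 − 161.1 = 99.47·4.0075 − 161.1 = 237.528.
Gain = 237.528 / 222.247 = 1.0688 → 1.069.

1.069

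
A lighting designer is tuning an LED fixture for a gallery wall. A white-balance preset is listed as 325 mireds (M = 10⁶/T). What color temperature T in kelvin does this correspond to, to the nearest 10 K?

T = 10⁶ / 325 = 3076.92 K → 3080 K.

3080 K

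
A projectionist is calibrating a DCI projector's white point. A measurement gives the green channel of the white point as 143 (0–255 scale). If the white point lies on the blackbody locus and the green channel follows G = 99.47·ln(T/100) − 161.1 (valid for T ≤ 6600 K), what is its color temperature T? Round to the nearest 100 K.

ln t = (143 + 161.1) / 99.47 = 3.0572.
t = e^3.0572 = 21.268.
T = 100·t = 2127 K → 2100 K to the nearest 100 K.

2100 K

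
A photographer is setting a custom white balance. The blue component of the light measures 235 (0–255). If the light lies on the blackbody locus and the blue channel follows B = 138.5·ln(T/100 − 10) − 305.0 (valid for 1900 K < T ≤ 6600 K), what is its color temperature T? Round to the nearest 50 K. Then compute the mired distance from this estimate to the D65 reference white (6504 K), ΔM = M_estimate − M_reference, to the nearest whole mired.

ln(t − 10) = (235 + 305.0) / 138.5 = 3.8989.
t − 10 = e^3.8989 = 49.349, so t = 59.349.
T = 100·t = 5935 K → 5950 K to the nearest 50 K.
M_estimate = 10⁶/5950 = 168.07; M_reference = 10⁶/6504 = 153.75.
ΔM = 168.07 − 153.75 = 14.32 → +14 mireds.

+14 mireds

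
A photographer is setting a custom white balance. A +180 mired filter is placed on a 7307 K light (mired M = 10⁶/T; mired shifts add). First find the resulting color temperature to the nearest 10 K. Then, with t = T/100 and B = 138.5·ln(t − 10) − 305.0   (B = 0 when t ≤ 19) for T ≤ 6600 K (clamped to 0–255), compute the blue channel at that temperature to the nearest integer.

M_in = 10⁶/7307 = 136.86; M_out = 136.86 + (+180) = 316.86.
T_out = 10⁶/316.86 = 3156.0 K → 3160 K; t = 31.6.
B = 138.5·ln(31.6 − 10) − 305.0 = 138.5·ln 21.6 − 305.0 = 138.5·3.0727 − 305.0 = 120.568.
Rounded: 121.

121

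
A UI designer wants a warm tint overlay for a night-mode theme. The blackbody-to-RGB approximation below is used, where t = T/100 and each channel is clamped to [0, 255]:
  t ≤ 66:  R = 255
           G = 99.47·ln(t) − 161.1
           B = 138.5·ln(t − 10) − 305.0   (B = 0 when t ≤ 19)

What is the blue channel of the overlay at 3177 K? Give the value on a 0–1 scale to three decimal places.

t = 3177/100 = 31.77; the t ≤ 66 branch applies.
B = 138.5·ln(31.77 − 10) − 305.0 = 138.5·ln 21.77 − 305.0 = 138.5·3.0805 − 305.0 = 121.654.
On a 0–1 scale: 121.654/255 = 0.4771 → 0.477.

0.477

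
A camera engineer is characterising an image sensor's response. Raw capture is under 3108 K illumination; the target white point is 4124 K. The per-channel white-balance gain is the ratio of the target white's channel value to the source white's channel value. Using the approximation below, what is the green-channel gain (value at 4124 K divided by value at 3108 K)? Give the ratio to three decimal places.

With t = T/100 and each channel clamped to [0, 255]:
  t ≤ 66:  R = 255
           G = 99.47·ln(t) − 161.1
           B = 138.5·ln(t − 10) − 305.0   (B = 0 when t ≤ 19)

1.156

At 3108 K (t = 31.08):
  G = 99.47·ln 31.08 − 161.1 = 99.47·3.4366 − 161.1 = 180.735.
At 4124 K (t = 41.24):
  G = 99.47·ln 41.24 − 161.1 = 99.47·3.7194 − 161.1 = 208.870.
Gain = 208.870 / 180.735 = 1.1557 → 1.156.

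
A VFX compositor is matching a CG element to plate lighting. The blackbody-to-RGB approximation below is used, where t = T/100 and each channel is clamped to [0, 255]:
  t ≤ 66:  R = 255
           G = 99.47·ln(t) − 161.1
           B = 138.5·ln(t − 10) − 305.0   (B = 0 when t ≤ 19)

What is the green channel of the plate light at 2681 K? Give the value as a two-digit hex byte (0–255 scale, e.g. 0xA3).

t = 2681/100 = 26.81; the t ≤ 66 branch applies.
G = 99.47·ln 26.81 − 161.1 = 99.47·3.2888 − 161.1 = 166.034.
Rounded: 166; in hex, 0xA6.

0xA6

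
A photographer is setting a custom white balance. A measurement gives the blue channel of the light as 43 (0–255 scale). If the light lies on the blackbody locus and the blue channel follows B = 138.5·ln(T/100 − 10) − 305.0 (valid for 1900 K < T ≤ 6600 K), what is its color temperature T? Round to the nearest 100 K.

ln(t − 10) = (43 + 305.0) / 138.5 = 2.5126.
t − 10 = e^2.5126 = 12.337, so t = 22.337.
T = 100·t = 2234 K → 2200 K to the nearest 100 K.

2200 K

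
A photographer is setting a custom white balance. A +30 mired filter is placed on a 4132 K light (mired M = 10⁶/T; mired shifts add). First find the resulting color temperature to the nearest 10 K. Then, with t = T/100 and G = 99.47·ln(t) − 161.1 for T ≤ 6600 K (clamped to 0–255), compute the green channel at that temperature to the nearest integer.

M_in = 10⁶/4132 = 242.01; M_out = 242.01 + (+30) = 272.01.
T_out = 10⁶/272.01 = 3676.3 K → 3680 K; t = 36.8.
G = 99.47·ln 36.8 − 161.1 = 99.47·3.6055 − 161.1 = 197.539.
Rounded: 198.

198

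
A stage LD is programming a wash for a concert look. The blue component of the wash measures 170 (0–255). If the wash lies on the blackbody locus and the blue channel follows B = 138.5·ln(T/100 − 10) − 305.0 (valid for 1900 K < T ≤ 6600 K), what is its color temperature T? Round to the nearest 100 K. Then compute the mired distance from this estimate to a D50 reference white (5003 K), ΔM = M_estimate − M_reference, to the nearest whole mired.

ln(t − 10) = (170 + 305.0) / 138.5 = 3.4296.
t − 10 = e^3.4296 = 30.864, so t = 40.864.
T = 100·t = 4086 K → 4100 K to the nearest 100 K.
M_estimate = 10⁶/4100 = 243.90; M_reference = 10⁶/5003 = 199.88.
ΔM = 243.90 − 199.88 = 44.02 → +44 mireds.

+44 mireds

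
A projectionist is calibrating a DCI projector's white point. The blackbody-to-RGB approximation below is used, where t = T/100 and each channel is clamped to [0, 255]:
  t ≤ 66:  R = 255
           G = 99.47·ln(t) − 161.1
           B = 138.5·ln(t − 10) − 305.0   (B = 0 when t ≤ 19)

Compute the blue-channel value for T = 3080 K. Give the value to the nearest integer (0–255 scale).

t = 3080/100 = 30.8; the t ≤ 66 branch applies.
B = 138.5·ln(30.8 − 10) − 305.0 = 138.5·ln 20.8 − 305.0 = 138.5·3.0350 − 305.0 = 115.341.
Rounded: 115.

115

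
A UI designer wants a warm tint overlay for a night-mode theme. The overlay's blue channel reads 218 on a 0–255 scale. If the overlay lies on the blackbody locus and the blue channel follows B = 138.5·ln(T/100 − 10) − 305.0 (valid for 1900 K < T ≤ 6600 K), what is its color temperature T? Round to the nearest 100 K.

ln(t − 10) = (218 + 305.0) / 138.5 = 3.7762.
t − 10 = e^3.7762 = 43.649, so t = 53.649.
T = 100·t = 5365 K → 5400 K to the nearest 100 K.

5400 K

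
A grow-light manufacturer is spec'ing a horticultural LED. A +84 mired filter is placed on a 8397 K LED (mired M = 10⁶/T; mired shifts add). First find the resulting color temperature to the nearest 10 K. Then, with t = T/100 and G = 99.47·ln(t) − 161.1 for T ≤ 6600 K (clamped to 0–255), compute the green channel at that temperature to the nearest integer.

226

M_in = 10⁶/8397 = 119.09; M_out = 119.09 + (+84) = 203.09.
T_out = 10⁶/203.09 = 4923.9 K → 4920 K; t = 49.2.
G = 99.47·ln 49.2 − 161.1 = 99.47·3.8959 − 161.1 = 226.425.
Rounded: 226.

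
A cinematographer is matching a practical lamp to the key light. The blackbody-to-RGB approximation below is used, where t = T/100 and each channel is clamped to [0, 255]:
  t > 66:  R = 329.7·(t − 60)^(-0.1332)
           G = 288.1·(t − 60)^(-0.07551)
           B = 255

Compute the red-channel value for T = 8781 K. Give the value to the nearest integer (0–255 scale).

212

t = 8781/100 = 87.81; the t > 66 branch applies.
R = 329.7·(87.81 − 60)^(-0.1332) = 329.7·27.81^(-0.1332) = 329.7·0.64214 = 211.715.
Rounded: 212.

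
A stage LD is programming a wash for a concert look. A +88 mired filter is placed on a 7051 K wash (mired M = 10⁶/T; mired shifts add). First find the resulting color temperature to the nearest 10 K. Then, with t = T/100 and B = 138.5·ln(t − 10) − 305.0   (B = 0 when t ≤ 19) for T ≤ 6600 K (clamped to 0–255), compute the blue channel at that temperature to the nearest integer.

M_in = 10⁶/7051 = 141.82; M_out = 141.82 + (+88) = 229.82.
T_out = 10⁶/229.82 = 4351.2 K → 4350 K; t = 43.5.
B = 138.5·ln(43.5 − 10) − 305.0 = 138.5·ln 33.5 − 305.0 = 138.5·3.5115 − 305.0 = 181.349.
Rounded: 181.

181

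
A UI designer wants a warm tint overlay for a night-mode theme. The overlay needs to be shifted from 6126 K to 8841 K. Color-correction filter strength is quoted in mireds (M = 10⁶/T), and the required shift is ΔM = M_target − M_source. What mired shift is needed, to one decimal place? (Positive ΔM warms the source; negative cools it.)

M_source = 10⁶/6126 = 163.239; M_target = 10⁶/8841 = 113.109.
ΔM = 113.109 − 163.239 = -50.129 → -50.1 mireds, a cooling shift.

-50.1 mireds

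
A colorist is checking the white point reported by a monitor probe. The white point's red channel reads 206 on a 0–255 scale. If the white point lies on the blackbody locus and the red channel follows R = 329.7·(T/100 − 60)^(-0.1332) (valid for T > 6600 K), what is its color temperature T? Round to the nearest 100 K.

(t − 60)^(-0.1332) = 206/329.7 = 0.62481.
t − 60 = 0.62481^(1/-0.1332) = 0.62481^(-7.508) = 34.152, so t = 94.152.
T = 100·t = 9415 K → 9400 K to the nearest 100 K.

9400 K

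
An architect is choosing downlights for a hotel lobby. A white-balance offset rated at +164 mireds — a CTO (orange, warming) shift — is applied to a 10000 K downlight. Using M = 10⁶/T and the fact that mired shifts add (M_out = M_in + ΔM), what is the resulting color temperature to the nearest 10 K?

3790 K

M_in = 10⁶/10000 = 100.00 mireds.
M_out = 100.00 + (+164) = 264.00 mireds.
T_out = 10⁶/264.00 = 3787.9 K → 3790 K.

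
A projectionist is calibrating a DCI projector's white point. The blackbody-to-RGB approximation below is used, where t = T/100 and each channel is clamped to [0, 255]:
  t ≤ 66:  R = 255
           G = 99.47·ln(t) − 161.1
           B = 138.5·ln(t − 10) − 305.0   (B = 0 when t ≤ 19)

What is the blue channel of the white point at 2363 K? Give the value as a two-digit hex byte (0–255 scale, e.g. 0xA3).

0x39

t = 2363/100 = 23.63; the t ≤ 66 branch applies.
B = 138.5·ln(23.63 − 10) − 305.0 = 138.5·ln 13.63 − 305.0 = 138.5·2.6123 − 305.0 = 56.800.
Rounded: 57; in hex, 0x39.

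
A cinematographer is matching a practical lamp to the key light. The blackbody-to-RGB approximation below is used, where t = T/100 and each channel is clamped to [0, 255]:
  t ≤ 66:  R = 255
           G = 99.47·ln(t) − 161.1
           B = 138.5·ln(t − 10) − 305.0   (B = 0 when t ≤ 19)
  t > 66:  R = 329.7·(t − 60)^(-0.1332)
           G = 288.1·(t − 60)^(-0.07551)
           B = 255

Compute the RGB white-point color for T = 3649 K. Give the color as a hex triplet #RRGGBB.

#FFC595

t = 3649/100 = 36.49; the t ≤ 66 branch applies.
R = 255 by definition for t ≤ 66.
G = 99.47·ln 36.49 − 161.1 = 99.47·3.5970 − 161.1 = 196.697.
B = 138.5·ln(36.49 − 10) − 305.0 = 138.5·ln 26.49 − 305.0 = 138.5·3.2768 − 305.0 = 148.832.
Rounded: (255, 197, 149).
In hex: #FFC595.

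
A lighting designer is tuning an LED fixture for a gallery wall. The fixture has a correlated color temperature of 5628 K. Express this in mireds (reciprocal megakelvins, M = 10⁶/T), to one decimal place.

177.7 mireds

M = 10⁶ / 5628 = 177.683 → 177.7 mireds.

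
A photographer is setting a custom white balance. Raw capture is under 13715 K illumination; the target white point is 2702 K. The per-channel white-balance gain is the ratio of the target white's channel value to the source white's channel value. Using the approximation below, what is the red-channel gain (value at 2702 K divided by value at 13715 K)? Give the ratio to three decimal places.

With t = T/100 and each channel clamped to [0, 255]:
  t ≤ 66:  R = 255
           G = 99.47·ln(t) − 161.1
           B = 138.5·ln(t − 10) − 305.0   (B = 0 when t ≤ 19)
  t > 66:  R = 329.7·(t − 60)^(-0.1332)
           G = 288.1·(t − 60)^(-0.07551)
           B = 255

1.380

At 13715 K (t = 137.15):
  R = 329.7·(137.15 − 60)^(-0.1332) = 329.7·77.15^(-0.1332) = 329.7·0.56054 = 184.810.
At 2702 K (t = 27.02):
  R = 255 by definition for t ≤ 66.
Gain = 255.000 / 184.810 = 1.3798 → 1.380.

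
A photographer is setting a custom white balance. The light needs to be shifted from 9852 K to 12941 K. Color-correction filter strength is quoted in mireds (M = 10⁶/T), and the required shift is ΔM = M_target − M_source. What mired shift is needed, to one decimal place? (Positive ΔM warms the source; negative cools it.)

M_source = 10⁶/9852 = 101.502; M_target = 10⁶/12941 = 77.274.
ΔM = 77.274 − 101.502 = -24.228 → -24.2 mireds, a cooling shift.

-24.2 mireds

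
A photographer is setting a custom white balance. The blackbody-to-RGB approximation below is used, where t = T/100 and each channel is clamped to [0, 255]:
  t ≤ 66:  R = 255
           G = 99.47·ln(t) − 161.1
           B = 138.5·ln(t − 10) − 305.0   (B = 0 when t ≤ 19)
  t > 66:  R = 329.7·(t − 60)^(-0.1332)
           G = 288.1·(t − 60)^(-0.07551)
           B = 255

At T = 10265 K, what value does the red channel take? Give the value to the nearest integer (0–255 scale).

200

t = 10265/100 = 102.65; the t > 66 branch applies.
R = 329.7·(102.65 − 60)^(-0.1332) = 329.7·42.65^(-0.1332) = 329.7·0.60659 = 199.993.
Rounded: 200.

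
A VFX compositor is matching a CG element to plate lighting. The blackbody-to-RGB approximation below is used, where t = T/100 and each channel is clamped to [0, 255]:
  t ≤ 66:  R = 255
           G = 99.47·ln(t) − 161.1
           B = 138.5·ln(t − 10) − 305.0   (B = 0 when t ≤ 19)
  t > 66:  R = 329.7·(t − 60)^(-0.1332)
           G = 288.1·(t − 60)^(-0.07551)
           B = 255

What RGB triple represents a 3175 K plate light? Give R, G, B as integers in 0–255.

t = 3175/100 = 31.75; the t ≤ 66 branch applies.
R = 255 by definition for t ≤ 66.
G = 99.47·ln 31.75 − 161.1 = 99.47·3.4579 − 161.1 = 182.857.
B = 138.5·ln(31.75 − 10) − 305.0 = 138.5·ln 21.75 − 305.0 = 138.5·3.0796 − 305.0 = 121.527.
Rounded: (255, 183, 122).

R=255, G=183, B=122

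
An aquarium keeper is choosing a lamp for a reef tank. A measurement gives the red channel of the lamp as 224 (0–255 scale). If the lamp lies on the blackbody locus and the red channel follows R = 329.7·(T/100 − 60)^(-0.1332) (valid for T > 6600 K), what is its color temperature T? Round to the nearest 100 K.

(t − 60)^(-0.1332) = 224/329.7 = 0.67941.
t − 60 = 0.67941^(1/-0.1332) = 0.67941^(-7.508) = 18.209, so t = 78.209.
T = 100·t = 7821 K → 7800 K to the nearest 100 K.

7800 K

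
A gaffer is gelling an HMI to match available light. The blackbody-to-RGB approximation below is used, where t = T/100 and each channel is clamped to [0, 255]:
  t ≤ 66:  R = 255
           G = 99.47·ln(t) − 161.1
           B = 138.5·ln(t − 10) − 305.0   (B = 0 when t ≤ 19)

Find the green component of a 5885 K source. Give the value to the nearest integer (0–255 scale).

t = 5885/100 = 58.85; the t ≤ 66 branch applies.
G = 99.47·ln 58.85 − 161.1 = 99.47·4.0750 − 161.1 = 244.239.
Rounded: 244.

244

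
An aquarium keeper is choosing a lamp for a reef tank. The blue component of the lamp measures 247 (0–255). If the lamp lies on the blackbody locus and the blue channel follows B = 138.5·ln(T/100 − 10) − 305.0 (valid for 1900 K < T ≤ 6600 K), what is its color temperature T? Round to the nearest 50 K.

6400 K

ln(t − 10) = (247 + 305.0) / 138.5 = 3.9856.
t − 10 = e^3.9856 = 53.815, so t = 63.815.
T = 100·t = 6382 K → 6400 K to the nearest 50 K.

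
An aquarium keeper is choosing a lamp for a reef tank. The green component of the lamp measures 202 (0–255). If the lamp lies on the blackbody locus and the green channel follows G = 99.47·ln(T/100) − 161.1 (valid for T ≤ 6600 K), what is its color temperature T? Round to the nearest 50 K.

ln t = (202 + 161.1) / 99.47 = 3.6503.
t = e^3.6503 = 38.488.
T = 100·t = 3849 K → 3850 K to the nearest 50 K.

3850 K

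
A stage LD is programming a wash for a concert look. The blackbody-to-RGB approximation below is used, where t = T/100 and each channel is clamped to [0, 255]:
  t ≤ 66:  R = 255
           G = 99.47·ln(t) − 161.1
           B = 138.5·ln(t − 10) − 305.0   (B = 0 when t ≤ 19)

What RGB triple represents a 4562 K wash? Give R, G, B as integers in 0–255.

t = 4562/100 = 45.62; the t ≤ 66 branch applies.
R = 255 by definition for t ≤ 66.
G = 99.47·ln 45.62 − 161.1 = 99.47·3.8203 − 161.1 = 218.910.
B = 138.5·ln(45.62 − 10) − 305.0 = 138.5·ln 35.62 − 305.0 = 138.5·3.5729 − 305.0 = 189.848.
Rounded: (255, 219, 190).

R=255, G=219, B=190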